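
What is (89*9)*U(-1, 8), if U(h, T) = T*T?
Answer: 51264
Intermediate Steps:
U(h, T) = T**2
(89*9)*U(-1, 8) = (89*9)*8**2 = 801*64 = 51264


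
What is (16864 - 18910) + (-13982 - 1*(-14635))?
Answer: -1393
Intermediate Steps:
(16864 - 18910) + (-13982 - 1*(-14635)) = -2046 + (-13982 + 14635) = -2046 + 653 = -1393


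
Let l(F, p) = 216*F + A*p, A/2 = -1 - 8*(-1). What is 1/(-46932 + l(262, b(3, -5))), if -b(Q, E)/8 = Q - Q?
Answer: 1/9660 ≈ 0.00010352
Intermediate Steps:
A = 14 (A = 2*(-1 - 8*(-1)) = 2*(-1 + 8) = 2*7 = 14)
b(Q, E) = 0 (b(Q, E) = -8*(Q - Q) = -8*0 = 0)
l(F, p) = 14*p + 216*F (l(F, p) = 216*F + 14*p = 14*p + 216*F)
1/(-46932 + l(262, b(3, -5))) = 1/(-46932 + (14*0 + 216*262)) = 1/(-46932 + (0 + 56592)) = 1/(-46932 + 56592) = 1/9660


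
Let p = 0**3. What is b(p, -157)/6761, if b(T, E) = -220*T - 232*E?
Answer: 36424/6761 ≈ 5.3874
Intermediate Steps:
p = 0
b(T, E) = -232*E - 220*T
b(p, -157)/6761 = (-232*(-157) - 220*0)/6761 = (36424 + 0)*(1/6761) = 36424*(1/6761) = 36424/6761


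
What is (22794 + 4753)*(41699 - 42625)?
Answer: -25508522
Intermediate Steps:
(22794 + 4753)*(41699 - 42625) = 27547*(-926) = -25508522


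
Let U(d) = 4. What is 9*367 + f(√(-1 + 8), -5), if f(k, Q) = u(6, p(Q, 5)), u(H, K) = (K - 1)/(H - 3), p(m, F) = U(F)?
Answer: 3304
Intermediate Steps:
p(m, F) = 4
u(H, K) = (-1 + K)/(-3 + H)
f(k, Q) = 1 (f(k, Q) = (-1 + 4)/(-3 + 6) = 3/3 = (⅓)*3 = 1)
9*367 + f(√(-1 + 8), -5) = 9*367 + 1 = 3303 + 1 = 3304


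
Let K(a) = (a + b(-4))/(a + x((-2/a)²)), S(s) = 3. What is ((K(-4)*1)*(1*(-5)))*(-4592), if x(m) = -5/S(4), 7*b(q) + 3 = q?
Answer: 344400/17 ≈ 20259.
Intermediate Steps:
b(q) = -3/7 + q/7
x(m) = -5/3
K(a) = (-1 + a)/(-5/3 + a) (K(a) = (a + (-3/7 + (⅐)*(-4)))/(a - 5/3) = (a + (-3/7 - 4/7))/(-5/3 + a) = (a - 1)/(-5/3 + a) = (-1 + a)/(-5/3 + a))
((K(-4)*1)*(1*(-5)))*(-4592) = (((3*(-1 - 4)/(-5 + 3*(-4)))*1)*(1*(-5)))*(-4592) = (((3*(-5)/(-5 - 12))*1)*(-5))*(-4592) = (((3*(-5)/(-17))*1)*(-5))*(-4592) = (((3*(-1/17)*(-5))*1)*(-5))*(-4592) = (((15/17)*1)*(-5))*(-4592) = ((15/17)*(-5))*(-4592) = -75/17*(-4592) = 344400/17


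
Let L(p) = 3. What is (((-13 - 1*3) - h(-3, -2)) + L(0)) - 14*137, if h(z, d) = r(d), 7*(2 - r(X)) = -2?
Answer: -13533/7 ≈ -1933.3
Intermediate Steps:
r(X) = 16/7 (r(X) = 2 - ⅐*(-2) = 2 + 2/7 = 16/7)
h(z, d) = 16/7
(((-13 - 1*3) - h(-3, -2)) + L(0)) - 14*137 = (((-13 - 1*3) - 1*16/7) + 3) - 14*137 = (((-13 - 3) - 16/7) + 3) - 1918 = ((-16 - 16/7) + 3) - 1918 = (-128/7 + 3) - 1918 = -107/7 - 1918 = -13533/7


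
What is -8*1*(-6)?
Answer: 48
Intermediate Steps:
-8*1*(-6) = -8*(-6) = 48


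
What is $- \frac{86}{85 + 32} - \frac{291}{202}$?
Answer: $- \frac{51419}{23634} \approx -2.1756$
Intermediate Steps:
$- \frac{86}{85 + 32} - \frac{291}{202} = - \frac{86}{117} - \frac{291}{202} = - \frac{51419}{23634}$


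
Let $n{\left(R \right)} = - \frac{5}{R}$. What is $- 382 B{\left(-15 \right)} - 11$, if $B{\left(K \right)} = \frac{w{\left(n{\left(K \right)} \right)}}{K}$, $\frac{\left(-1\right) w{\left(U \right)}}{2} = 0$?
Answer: $-11$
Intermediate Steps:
$w{\left(U \right)} = 0$ ($w{\left(U \right)} = \left(-2\right) 0 = 0$)
$B{\left(K \right)} = 0$ ($B{\left(K \right)} = \frac{0}{K} = 0$)
$- 382 B{\left(-15 \right)} - 11 = \left(-382\right) 0 - 11 = 0 - 11 = -11$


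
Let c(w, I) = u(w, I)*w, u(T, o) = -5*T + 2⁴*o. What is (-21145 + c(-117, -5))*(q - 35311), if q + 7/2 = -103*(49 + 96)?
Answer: 4031517385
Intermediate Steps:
u(T, o) = -5*T + 16*o
q = -29877/2 (q = -7/2 - 103*(49 + 96) = -7/2 - 103*145 = -7/2 - 14935 = -29877/2 ≈ -14939.)
c(w, I) = w*(-5*w + 16*I) (c(w, I) = (-5*w + 16*I)*w = w*(-5*w + 16*I))
(-21145 + c(-117, -5))*(q - 35311) = (-21145 - 117*(-5*(-117) + 16*(-5)))*(-29877/2 - 35311) = (-21145 - 117*(585 - 80))*(-100499/2) = (-21145 - 117*505)*(-100499/2) = (-21145 - 59085)*(-100499/2) = -80230*(-100499/2) = 4031517385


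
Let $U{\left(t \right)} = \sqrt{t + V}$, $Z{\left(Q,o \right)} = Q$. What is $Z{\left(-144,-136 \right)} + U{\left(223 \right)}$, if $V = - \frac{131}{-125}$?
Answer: $-144 + \frac{\sqrt{140030}}{25} \approx -129.03$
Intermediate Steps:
$V = \frac{131}{125}$ ($V = \left(-131\right) \left(- \frac{1}{125}\right) = \frac{131}{125} \approx 1.048$)
$U{\left(t \right)} = \sqrt{\frac{131}{125} + t}$ ($U{\left(t \right)} = \sqrt{t + \frac{131}{125}} = \sqrt{\frac{131}{125} + t}$)
$Z{\left(-144,-136 \right)} + U{\left(223 \right)} = -144 + \frac{\sqrt{655 + 625 \cdot 223}}{25} = -144 + \frac{\sqrt{655 + 139375}}{25} = -144 + \frac{\sqrt{140030}}{25}$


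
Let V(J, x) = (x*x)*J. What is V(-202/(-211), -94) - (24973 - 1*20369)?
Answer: 813428/211 ≈ 3855.1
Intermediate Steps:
V(J, x) = J*x**2 (V(J, x) = x**2*J = J*x**2)
V(-202/(-211), -94) - (24973 - 1*20369) = -202/(-211)*(-94)**2 - (24973 - 1*20369) = -202*(-1/211)*8836 - (24973 - 20369) = (202/211)*8836 - 1*4604 = 1784872/211 - 4604 = 813428/211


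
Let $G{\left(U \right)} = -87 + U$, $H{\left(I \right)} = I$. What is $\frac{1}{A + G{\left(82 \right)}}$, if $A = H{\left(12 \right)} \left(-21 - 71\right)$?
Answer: $- \frac{1}{1109} \approx -0.00090171$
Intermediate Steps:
$A = -1104$ ($A = 12 \left(-21 - 71\right) = 12 \left(-92\right) = -1104$)
$\frac{1}{A + G{\left(82 \right)}} = \frac{1}{-1104 + \left(-87 + 82\right)} = \frac{1}{-1104 - 5} = \frac{1}{-1109} = - \frac{1}{1109}$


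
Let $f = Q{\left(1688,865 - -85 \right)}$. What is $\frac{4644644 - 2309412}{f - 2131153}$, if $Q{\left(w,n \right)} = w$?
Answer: $- \frac{2335232}{2129465} \approx -1.0966$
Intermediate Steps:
$f = 1688$
$\frac{4644644 - 2309412}{f - 2131153} = \frac{4644644 - 2309412}{1688 - 2131153} = \frac{2335232}{-2129465} = 2335232 \left(- \frac{1}{2129465}\right) = - \frac{2335232}{2129465}$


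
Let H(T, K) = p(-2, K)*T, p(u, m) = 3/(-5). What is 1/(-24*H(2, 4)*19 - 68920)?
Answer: -5/341864 ≈ -1.4626e-5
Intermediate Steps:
p(u, m) = -⅗ (p(u, m) = 3*(-⅕) = -⅗)
H(T, K) = -3*T/5
1/(-24*H(2, 4)*19 - 68920) = 1/(-(-72)*2/5*19 - 68920) = 1/(-24*(-6/5)*19 - 68920) = 1/((144/5)*19 - 68920) = 1/(2736/5 - 68920) = 1/(-341864/5) = -5/341864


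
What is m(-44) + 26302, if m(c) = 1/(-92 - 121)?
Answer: 5602325/213 ≈ 26302.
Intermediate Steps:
m(c) = -1/213 (m(c) = 1/(-213) = -1/213)
m(-44) + 26302 = -1/213 + 26302 = 5602325/213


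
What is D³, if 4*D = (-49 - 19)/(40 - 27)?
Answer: -4913/2197 ≈ -2.2362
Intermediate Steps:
D = -17/13 (D = ((-49 - 19)/(40 - 27))/4 = (-68/13)/4 = (-68*1/13)/4 = (¼)*(-68/13) = -17/13 ≈ -1.3077)
D³ = (-17/13)³ = -4913/2197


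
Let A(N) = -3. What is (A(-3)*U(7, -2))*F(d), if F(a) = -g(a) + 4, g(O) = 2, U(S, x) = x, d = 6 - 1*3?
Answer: 12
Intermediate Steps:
d = 3 (d = 6 - 3 = 3)
F(a) = 2 (F(a) = -1*2 + 4 = -2 + 4 = 2)
(A(-3)*U(7, -2))*F(d) = -3*(-2)*2 = 6*2 = 12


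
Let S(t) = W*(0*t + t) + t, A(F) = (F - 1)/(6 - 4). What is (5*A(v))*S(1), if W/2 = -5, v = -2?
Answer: 135/2 ≈ 67.500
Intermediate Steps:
W = -10 (W = 2*(-5) = -10)
A(F) = -½ + F/2 (A(F) = (-1 + F)/2 = (-1 + F)*(½) = -½ + F/2)
S(t) = -9*t (S(t) = -10*(0*t + t) + t = -10*(0 + t) + t = -10*t + t = -9*t)
(5*A(v))*S(1) = (5*(-½ + (½)*(-2)))*(-9*1) = (5*(-½ - 1))*(-9) = (5*(-3/2))*(-9) = -15/2*(-9) = 135/2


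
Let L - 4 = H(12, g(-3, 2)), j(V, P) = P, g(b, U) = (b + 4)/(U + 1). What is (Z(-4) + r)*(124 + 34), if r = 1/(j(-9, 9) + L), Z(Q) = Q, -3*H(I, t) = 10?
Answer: -17854/29 ≈ -615.66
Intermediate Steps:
g(b, U) = (4 + b)/(1 + U)
H(I, t) = -10/3 (H(I, t) = -⅓*10 = -10/3)
L = ⅔ (L = 4 - 10/3 = ⅔ ≈ 0.66667)
r = 3/29 (r = 1/(9 + ⅔) = 1/(29/3) = 3/29 ≈ 0.10345)
(Z(-4) + r)*(124 + 34) = (-4 + 3/29)*(124 + 34) = -113/29*158 = -17854/29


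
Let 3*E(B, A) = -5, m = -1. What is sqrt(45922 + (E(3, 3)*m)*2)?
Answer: 4*sqrt(25833)/3 ≈ 214.30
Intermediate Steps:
E(B, A) = -5/3 (E(B, A) = (1/3)*(-5) = -5/3)
sqrt(45922 + (E(3, 3)*m)*2) = sqrt(45922 - 5/3*(-1)*2) = sqrt(45922 + (5/3)*2) = sqrt(45922 + 10/3) = sqrt(137776/3) = 4*sqrt(25833)/3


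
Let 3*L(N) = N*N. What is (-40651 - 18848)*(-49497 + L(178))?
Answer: 2316633231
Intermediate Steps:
L(N) = N**2/3 (L(N) = (N*N)/3 = N**2/3)
(-40651 - 18848)*(-49497 + L(178)) = (-40651 - 18848)*(-49497 + (1/3)*178**2) = -59499*(-49497 + (1/3)*31684) = -59499*(-49497 + 31684/3) = -59499*(-116807/3) = 2316633231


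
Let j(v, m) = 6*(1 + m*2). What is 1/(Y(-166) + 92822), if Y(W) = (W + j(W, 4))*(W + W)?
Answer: 1/130006 ≈ 7.6920e-6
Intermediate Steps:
j(v, m) = 6 + 12*m (j(v, m) = 6*(1 + 2*m) = 6 + 12*m)
Y(W) = 2*W*(54 + W) (Y(W) = (W + (6 + 12*4))*(W + W) = (W + (6 + 48))*(2*W) = (W + 54)*(2*W) = (54 + W)*(2*W) = 2*W*(54 + W))
1/(Y(-166) + 92822) = 1/(2*(-166)*(54 - 166) + 92822) = 1/(2*(-166)*(-112) + 92822) = 1/(37184 + 92822) = 1/130006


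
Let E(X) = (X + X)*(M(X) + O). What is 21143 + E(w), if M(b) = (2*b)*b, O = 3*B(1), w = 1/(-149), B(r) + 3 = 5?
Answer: 69939699291/3307949 ≈ 21143.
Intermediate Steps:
B(r) = 2 (B(r) = -3 + 5 = 2)
w = -1/149 ≈ -0.0067114
O = 6 (O = 3*2 = 6)
M(b) = 2*b²
E(X) = 2*X*(6 + 2*X²) (E(X) = (X + X)*(2*X² + 6) = (2*X)*(6 + 2*X²) = 2*X*(6 + 2*X²))
21143 + E(w) = 21143 + 4*(-1/149)*(3 + (-1/149)²) = 21143 + 4*(-1/149)*(3 + 1/22201) = 21143 + 4*(-1/149)*(66604/22201) = 21143 - 266416/3307949 = 69939699291/3307949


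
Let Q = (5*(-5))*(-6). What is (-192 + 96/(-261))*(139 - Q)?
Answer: 184096/87 ≈ 2116.0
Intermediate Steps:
Q = 150 (Q = -25*(-6) = 150)
(-192 + 96/(-261))*(139 - Q) = (-192 + 96/(-261))*(139 - 1*150) = (-192 + 96*(-1/261))*(139 - 150) = (-192 - 32/87)*(-11) = -16736/87*(-11) = 184096/87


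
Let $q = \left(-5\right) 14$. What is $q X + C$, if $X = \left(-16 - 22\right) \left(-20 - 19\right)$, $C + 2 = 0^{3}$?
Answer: $-103742$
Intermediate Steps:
$C = -2$ ($C = -2 + 0^{3} = -2 + 0 = -2$)
$q = -70$
$X = 1482$ ($X = \left(-38\right) \left(-39\right) = 1482$)
$q X + C = \left(-70\right) 1482 - 2 = -103740 - 2 = -103742$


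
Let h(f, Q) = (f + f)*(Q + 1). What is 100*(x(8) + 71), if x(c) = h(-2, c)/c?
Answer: 6650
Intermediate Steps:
h(f, Q) = 2*f*(1 + Q) (h(f, Q) = (2*f)*(1 + Q) = 2*f*(1 + Q))
x(c) = (-4 - 4*c)/c (x(c) = (2*(-2)*(1 + c))/c = (-4 - 4*c)/c)
100*(x(8) + 71) = 100*((-4 - 4/8) + 71) = 100*((-4 - 4*1/8) + 71) = 100*((-4 - 1/2) + 71) = 100*(-9/2 + 71) = 100*(133/2) = 6650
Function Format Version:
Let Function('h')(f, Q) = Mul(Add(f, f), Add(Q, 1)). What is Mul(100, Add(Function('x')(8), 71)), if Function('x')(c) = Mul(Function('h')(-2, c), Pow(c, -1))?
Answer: 6650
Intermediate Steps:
Function('h')(f, Q) = Mul(2, f, Add(1, Q)) (Function('h')(f, Q) = Mul(Mul(2, f), Add(1, Q)) = Mul(2, f, Add(1, Q)))
Function('x')(c) = Mul(Pow(c, -1), Add(-4, Mul(-4, c))) (Function('x')(c) = Mul(Mul(2, -2, Add(1, c)), Pow(c, -1)) = Mul(Add(-4, Mul(-4, c)), Pow(c, -1)) = Mul(Pow(c, -1), Add(-4, Mul(-4, c))))
Mul(100, Add(Function('x')(8), 71)) = Mul(100, Add(Add(-4, Mul(-4, Pow(8, -1))), 71)) = Mul(100, Add(Add(-4, Mul(-4, Rational(1, 8))), 71)) = Mul(100, Add(Add(-4, Rational(-1, 2)), 71)) = Mul(100, Add(Rational(-9, 2), 71)) = Mul(100, Rational(133, 2)) = 6650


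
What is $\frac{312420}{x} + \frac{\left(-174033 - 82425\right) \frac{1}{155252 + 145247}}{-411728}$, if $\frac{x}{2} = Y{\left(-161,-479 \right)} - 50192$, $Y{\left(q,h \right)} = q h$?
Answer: $\frac{9663454934526843}{1665756085064072} \approx 5.8012$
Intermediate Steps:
$Y{\left(q,h \right)} = h q$
$x = 53854$ ($x = 2 \left(\left(-479\right) \left(-161\right) - 50192\right) = 2 \left(77119 - 50192\right) = 2 \cdot 26927 = 53854$)
$\frac{312420}{x} + \frac{\left(-174033 - 82425\right) \frac{1}{155252 + 145247}}{-411728} = \frac{312420}{53854} + \frac{\left(-174033 - 82425\right) \frac{1}{155252 + 145247}}{-411728} = 312420 \cdot \frac{1}{53854} + - \frac{256458}{300499} \left(- \frac{1}{411728}\right) = \frac{156210}{26927} + \left(-256458\right) \frac{1}{300499} \left(- \frac{1}{411728}\right) = \frac{156210}{26927} - - \frac{128229}{61861926136} = \frac{156210}{26927} + \frac{128229}{61861926136} = \frac{9663454934526843}{1665756085064072}$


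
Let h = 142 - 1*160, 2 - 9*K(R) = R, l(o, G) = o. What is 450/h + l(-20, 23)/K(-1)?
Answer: -85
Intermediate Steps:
K(R) = 2/9 - R/9
h = -18 (h = 142 - 160 = -18)
450/h + l(-20, 23)/K(-1) = 450/(-18) - 20/(2/9 - ⅑*(-1)) = 450*(-1/18) - 20/(2/9 + ⅑) = -25 - 20/⅓ = -25 - 20*3 = -25 - 60 = -85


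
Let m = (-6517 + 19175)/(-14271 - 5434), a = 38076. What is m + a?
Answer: 750274922/19705 ≈ 38075.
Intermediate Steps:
m = -12658/19705 (m = 12658/(-19705) = 12658*(-1/19705) = -12658/19705 ≈ -0.64237)
m + a = -12658/19705 + 38076 = 750274922/19705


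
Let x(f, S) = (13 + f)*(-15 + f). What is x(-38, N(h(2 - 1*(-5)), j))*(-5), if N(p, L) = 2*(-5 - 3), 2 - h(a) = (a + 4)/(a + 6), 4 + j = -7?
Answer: -6625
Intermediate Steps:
j = -11 (j = -4 - 7 = -11)
h(a) = 2 - (4 + a)/(6 + a) (h(a) = 2 - (a + 4)/(a + 6) = 2 - (4 + a)/(6 + a))
N(p, L) = -16 (N(p, L) = 2*(-8) = -16)
x(f, S) = (-15 + f)*(13 + f)
x(-38, N(h(2 - 1*(-5)), j))*(-5) = (-195 + (-38)² - 2*(-38))*(-5) = (-195 + 1444 + 76)*(-5) = 1325*(-5) = -6625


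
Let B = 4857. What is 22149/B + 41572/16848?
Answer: 47923463/6819228 ≈ 7.0277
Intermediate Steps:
22149/B + 41572/16848 = 22149/4857 + 41572/16848 = 22149*(1/4857) + 41572*(1/16848) = 7383/1619 + 10393/4212 = 47923463/6819228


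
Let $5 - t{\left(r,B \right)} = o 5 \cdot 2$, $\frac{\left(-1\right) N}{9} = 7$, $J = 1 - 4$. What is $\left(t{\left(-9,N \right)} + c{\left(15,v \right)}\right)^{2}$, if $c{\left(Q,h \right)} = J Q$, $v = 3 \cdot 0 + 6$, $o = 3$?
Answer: $4900$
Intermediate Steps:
$J = -3$
$N = -63$ ($N = \left(-9\right) 7 = -63$)
$t{\left(r,B \right)} = -25$ ($t{\left(r,B \right)} = 5 - 3 \cdot 5 \cdot 2 = 5 - 15 \cdot 2 = 5 - 30 = -25$)
$v = 6$ ($v = 0 + 6 = 6$)
$c{\left(Q,h \right)} = - 3 Q$
$\left(t{\left(-9,N \right)} + c{\left(15,v \right)}\right)^{2} = \left(-25 - 45\right)^{2} = \left(-70\right)^{2} = 4900$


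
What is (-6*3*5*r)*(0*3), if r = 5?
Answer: 0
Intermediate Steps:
(-6*3*5*r)*(0*3) = (-6*3*5*5)*(0*3) = -90*5*0 = -6*75*0 = -450*0 = 0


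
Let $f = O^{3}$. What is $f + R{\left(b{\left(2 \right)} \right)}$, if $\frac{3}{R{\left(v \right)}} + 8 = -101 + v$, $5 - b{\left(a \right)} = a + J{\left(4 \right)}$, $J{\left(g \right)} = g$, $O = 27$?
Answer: $\frac{2165127}{110} \approx 19683.0$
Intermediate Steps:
$b{\left(a \right)} = 1 - a$ ($b{\left(a \right)} = 5 - \left(a + 4\right) = 5 - \left(4 + a\right) = 1 - a$)
$R{\left(v \right)} = \frac{3}{-109 + v}$ ($R{\left(v \right)} = \frac{3}{-8 + \left(-101 + v\right)} = \frac{3}{-109 + v}$)
$f = 19683$ ($f = 27^{3} = 19683$)
$f + R{\left(b{\left(2 \right)} \right)} = 19683 + \frac{3}{-109 + \left(1 - 2\right)} = 19683 + \frac{3}{-109 - 1} = 19683 + \frac{3}{-110} = 19683 + 3 \left(- \frac{1}{110}\right) = 19683 - \frac{3}{110} = \frac{2165127}{110}$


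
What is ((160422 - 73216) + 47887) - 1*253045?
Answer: -117952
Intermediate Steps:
((160422 - 73216) + 47887) - 1*253045 = (87206 + 47887) - 253045 = 135093 - 253045 = -117952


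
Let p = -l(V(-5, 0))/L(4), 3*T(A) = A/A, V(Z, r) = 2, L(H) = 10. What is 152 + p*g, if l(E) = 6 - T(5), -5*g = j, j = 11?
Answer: 22987/150 ≈ 153.25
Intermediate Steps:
g = -11/5 (g = -⅕*11 = -11/5 ≈ -2.2000)
T(A) = ⅓ (T(A) = (A/A)/3 = (⅓)*1 = ⅓)
l(E) = 17/3 (l(E) = 6 - 1*⅓ = 6 - ⅓ = 17/3)
p = -17/30 (p = -17/(3*10) = -1*17/30 = -17/30 ≈ -0.56667)
152 + p*g = 152 - 17/30*(-11/5) = 152 + 187/150 = 22987/150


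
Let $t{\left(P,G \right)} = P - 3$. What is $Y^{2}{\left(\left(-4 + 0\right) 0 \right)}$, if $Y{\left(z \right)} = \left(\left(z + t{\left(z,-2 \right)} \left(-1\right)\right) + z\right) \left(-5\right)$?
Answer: $225$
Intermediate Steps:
$t{\left(P,G \right)} = -3 + P$
$Y{\left(z \right)} = -15 - 5 z$ ($Y{\left(z \right)} = \left(\left(z + \left(-3 + z\right) \left(-1\right)\right) + z\right) \left(-5\right) = \left(\left(z - \left(-3 + z\right)\right) + z\right) \left(-5\right) = \left(3 + z\right) \left(-5\right) = -15 - 5 z$)
$Y^{2}{\left(\left(-4 + 0\right) 0 \right)} = \left(-15 - 5 \left(-4 + 0\right) 0\right)^{2} = \left(-15 - 5 \left(\left(-4\right) 0\right)\right)^{2} = \left(-15 - 0\right)^{2} = \left(-15 + 0\right)^{2} = \left(-15\right)^{2} = 225$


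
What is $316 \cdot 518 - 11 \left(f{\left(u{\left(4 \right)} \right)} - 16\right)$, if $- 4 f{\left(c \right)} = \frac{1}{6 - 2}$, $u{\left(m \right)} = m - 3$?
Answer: $\frac{2621835}{16} \approx 1.6386 \cdot 10^{5}$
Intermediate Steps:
$u{\left(m \right)} = -3 + m$
$f{\left(c \right)} = - \frac{1}{16}$ ($f{\left(c \right)} = - \frac{1}{4 \left(6 - 2\right)} = - \frac{1}{4 \cdot 4} = \left(- \frac{1}{4}\right) \frac{1}{4} = - \frac{1}{16}$)
$316 \cdot 518 - 11 \left(f{\left(u{\left(4 \right)} \right)} - 16\right) = 316 \cdot 518 - 11 \left(- \frac{1}{16} - 16\right) = 163688 - - \frac{2827}{16} = 163688 + \frac{2827}{16} = \frac{2621835}{16}$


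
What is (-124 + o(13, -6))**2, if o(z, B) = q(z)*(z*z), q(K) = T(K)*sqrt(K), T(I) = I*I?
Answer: 10604514749 - 7083128*sqrt(13) ≈ 1.0579e+10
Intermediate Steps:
T(I) = I**2
q(K) = K**(5/2) (q(K) = K**2*sqrt(K) = K**(5/2))
o(z, B) = z**(9/2) (o(z, B) = z**(5/2)*(z*z) = z**(5/2)*z**2 = z**(9/2))
(-124 + o(13, -6))**2 = (-124 + 13**(9/2))**2 = (-124 + 28561*sqrt(13))**2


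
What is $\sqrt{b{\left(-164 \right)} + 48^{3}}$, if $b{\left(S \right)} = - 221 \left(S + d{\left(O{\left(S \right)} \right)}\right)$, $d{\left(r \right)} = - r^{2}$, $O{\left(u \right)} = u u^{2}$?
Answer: $2 \sqrt{1074967590191973} \approx 6.5573 \cdot 10^{7}$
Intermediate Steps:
$O{\left(u \right)} = u^{3}$
$b{\left(S \right)} = - 221 S + 221 S^{6}$ ($b{\left(S \right)} = - 221 \left(S - \left(S^{3}\right)^{2}\right) = - 221 \left(S - S^{6}\right) = - 221 S + 221 S^{6}$)
$\sqrt{b{\left(-164 \right)} + 48^{3}} = \sqrt{221 \left(-164\right) \left(-1 + \left(-164\right)^{5}\right) + 48^{3}} = \sqrt{221 \left(-164\right) \left(-1 - 118636749824\right) + 110592} = \sqrt{221 \left(-164\right) \left(-118636749825\right) + 110592} = \sqrt{4299870360657300 + 110592} = \sqrt{4299870360767892} = 2 \sqrt{1074967590191973}$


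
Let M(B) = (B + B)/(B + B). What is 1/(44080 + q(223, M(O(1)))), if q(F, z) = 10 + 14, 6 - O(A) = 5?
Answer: 1/44104 ≈ 2.2674e-5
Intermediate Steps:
O(A) = 1 (O(A) = 6 - 1*5 = 6 - 5 = 1)
M(B) = 1 (M(B) = (2*B)/((2*B)) = (2*B)*(1/(2*B)) = 1)
q(F, z) = 24
1/(44080 + q(223, M(O(1)))) = 1/(44080 + 24) = 1/44104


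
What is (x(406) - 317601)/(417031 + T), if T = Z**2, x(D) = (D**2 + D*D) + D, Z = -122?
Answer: 12477/431915 ≈ 0.028888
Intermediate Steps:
x(D) = D + 2*D**2 (x(D) = (D**2 + D**2) + D = 2*D**2 + D = D + 2*D**2)
T = 14884 (T = (-122)**2 = 14884)
(x(406) - 317601)/(417031 + T) = (406*(1 + 2*406) - 317601)/(417031 + 14884) = (406*(1 + 812) - 317601)/431915 = (406*813 - 317601)*(1/431915) = (330078 - 317601)*(1/431915) = 12477*(1/431915) = 12477/431915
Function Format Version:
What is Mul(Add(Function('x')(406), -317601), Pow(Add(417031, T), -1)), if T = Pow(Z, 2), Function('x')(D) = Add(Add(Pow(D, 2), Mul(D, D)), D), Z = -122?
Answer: Rational(12477, 431915) ≈ 0.028888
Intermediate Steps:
Function('x')(D) = Add(D, Mul(2, Pow(D, 2))) (Function('x')(D) = Add(Add(Pow(D, 2), Pow(D, 2)), D) = Add(Mul(2, Pow(D, 2)), D) = Add(D, Mul(2, Pow(D, 2))))
T = 14884 (T = Pow(-122, 2) = 14884)
Mul(Add(Function('x')(406), -317601), Pow(Add(417031, T), -1)) = Mul(Add(Mul(406, Add(1, Mul(2, 406))), -317601), Pow(Add(417031, 14884), -1)) = Mul(Add(Mul(406, Add(1, 812)), -317601), Pow(431915, -1)) = Mul(Add(Mul(406, 813), -317601), Rational(1, 431915)) = Mul(Add(330078, -317601), Rational(1, 431915)) = Mul(12477, Rational(1, 431915)) = Rational(12477, 431915)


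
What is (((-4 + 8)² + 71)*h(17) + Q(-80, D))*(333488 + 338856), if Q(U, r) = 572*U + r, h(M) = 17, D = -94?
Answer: -29835265000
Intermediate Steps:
Q(U, r) = r + 572*U
(((-4 + 8)² + 71)*h(17) + Q(-80, D))*(333488 + 338856) = (((-4 + 8)² + 71)*17 + (-94 + 572*(-80)))*(333488 + 338856) = ((4² + 71)*17 + (-94 - 45760))*672344 = ((16 + 71)*17 - 45854)*672344 = (87*17 - 45854)*672344 = (1479 - 45854)*672344 = -44375*672344 = -29835265000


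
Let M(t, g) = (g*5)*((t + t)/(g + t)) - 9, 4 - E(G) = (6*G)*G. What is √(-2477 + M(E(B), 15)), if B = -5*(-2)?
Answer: I*√787235246/581 ≈ 48.292*I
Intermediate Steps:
B = 10
E(G) = 4 - 6*G² (E(G) = 4 - 6*G*G = 4 - 6*G²)
M(t, g) = -9 + 10*g*t/(g + t) (M(t, g) = (5*g)*((2*t)/(g + t)) - 9 = (5*g)*(2*t/(g + t)) - 9 = 10*g*t/(g + t) - 9 = -9 + 10*g*t/(g + t))
√(-2477 + M(E(B), 15)) = √(-2477 + (-9*15 - 9*(4 - 6*10²) + 10*15*(4 - 6*10²))/(15 + (4 - 6*10²))) = √(-2477 + (-135 - 9*(4 - 6*100) + 10*15*(4 - 6*100))/(15 + (4 - 6*100))) = √(-2477 + (-135 - 9*(4 - 600) + 10*15*(4 - 600))/(15 + (4 - 600))) = √(-2477 + (-135 - 9*(-596) + 10*15*(-596))/(15 - 596)) = √(-2477 + (-135 + 5364 - 89400)/(-581)) = √(-2477 - 1/581*(-84171)) = √(-2477 + 84171/581) = √(-1354966/581) = I*√787235246/581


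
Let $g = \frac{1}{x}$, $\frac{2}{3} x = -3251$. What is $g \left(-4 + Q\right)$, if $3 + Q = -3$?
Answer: $\frac{20}{9753} \approx 0.0020506$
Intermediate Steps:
$x = - \frac{9753}{2}$ ($x = \frac{3}{2} \left(-3251\right) = - \frac{9753}{2} \approx -4876.5$)
$Q = -6$ ($Q = -3 - 3 = -6$)
$g = - \frac{2}{9753}$ ($g = \frac{1}{- \frac{9753}{2}} = - \frac{2}{9753} \approx -0.00020507$)
$g \left(-4 + Q\right) = - \frac{2 \left(-4 - 6\right)}{9753} = \left(- \frac{2}{9753}\right) \left(-10\right) = \frac{20}{9753}$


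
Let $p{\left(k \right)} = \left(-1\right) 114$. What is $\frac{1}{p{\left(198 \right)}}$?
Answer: $- \frac{1}{114} \approx -0.0087719$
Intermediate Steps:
$p{\left(k \right)} = -114$
$\frac{1}{p{\left(198 \right)}} = \frac{1}{-114} = - \frac{1}{114}$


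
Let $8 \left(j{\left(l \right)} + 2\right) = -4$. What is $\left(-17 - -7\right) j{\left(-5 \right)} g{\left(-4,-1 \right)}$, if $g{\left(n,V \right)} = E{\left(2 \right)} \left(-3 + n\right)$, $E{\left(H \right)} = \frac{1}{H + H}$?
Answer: $- \frac{175}{4} \approx -43.75$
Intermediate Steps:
$E{\left(H \right)} = \frac{1}{2 H}$
$j{\left(l \right)} = - \frac{5}{2}$ ($j{\left(l \right)} = -2 + \frac{1}{8} \left(-4\right) = -2 - \frac{1}{2} = - \frac{5}{2}$)
$g{\left(n,V \right)} = - \frac{3}{4} + \frac{n}{4}$ ($g{\left(n,V \right)} = \frac{1}{2 \cdot 2} \left(-3 + n\right) = \frac{1}{2} \cdot \frac{1}{2} \left(-3 + n\right) = \frac{-3 + n}{4} = - \frac{3}{4} + \frac{n}{4}$)
$\left(-17 - -7\right) j{\left(-5 \right)} g{\left(-4,-1 \right)} = \left(-17 - -7\right) \left(- \frac{5}{2}\right) \left(- \frac{3}{4} + \frac{1}{4} \left(-4\right)\right) = \left(-17 + 7\right) \left(- \frac{5}{2}\right) \left(- \frac{3}{4} - 1\right) = \left(-10\right) \left(- \frac{5}{2}\right) \left(- \frac{7}{4}\right) = 25 \left(- \frac{7}{4}\right) = - \frac{175}{4}$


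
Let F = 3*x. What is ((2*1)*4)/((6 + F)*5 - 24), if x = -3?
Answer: -8/39 ≈ -0.20513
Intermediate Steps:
F = -9 (F = 3*(-3) = -9)
((2*1)*4)/((6 + F)*5 - 24) = ((2*1)*4)/((6 - 9)*5 - 24) = (2*4)/(-3*5 - 24) = 8/(-15 - 24) = 8/(-39) = -1/39*8 = -8/39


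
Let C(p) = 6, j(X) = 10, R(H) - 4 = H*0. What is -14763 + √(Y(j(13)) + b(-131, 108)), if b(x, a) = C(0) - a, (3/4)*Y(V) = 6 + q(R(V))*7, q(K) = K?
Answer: -14763 + I*√510/3 ≈ -14763.0 + 7.5277*I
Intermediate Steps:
R(H) = 4 (R(H) = 4 + H*0 = 4 + 0 = 4)
Y(V) = 136/3 (Y(V) = 4*(6 + 4*7)/3 = 4*(6 + 28)/3 = (4/3)*34 = 136/3)
b(x, a) = 6 - a
-14763 + √(Y(j(13)) + b(-131, 108)) = -14763 + √(136/3 + (6 - 1*108)) = -14763 + √(136/3 + (6 - 108)) = -14763 + √(136/3 - 102) = -14763 + √(-170/3) = -14763 + I*√510/3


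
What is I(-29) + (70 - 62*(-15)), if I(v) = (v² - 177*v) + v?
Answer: 6945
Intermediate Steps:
I(v) = v² - 176*v
I(-29) + (70 - 62*(-15)) = -29*(-176 - 29) + (70 - 62*(-15)) = -29*(-205) + (70 + 930) = 5945 + 1000 = 6945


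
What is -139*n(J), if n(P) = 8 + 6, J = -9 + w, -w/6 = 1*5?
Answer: -1946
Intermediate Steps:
w = -30 (w = -6*5 = -30)
J = -39 (J = -9 - 30 = -39)
n(P) = 14
-139*n(J) = -139*14 = -1946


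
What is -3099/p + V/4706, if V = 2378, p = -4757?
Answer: 12948020/11193221 ≈ 1.1568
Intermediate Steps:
-3099/p + V/4706 = -3099/(-4757) + 2378/4706 = -3099*(-1/4757) + 2378*(1/4706) = 3099/4757 + 1189/2353 = 12948020/11193221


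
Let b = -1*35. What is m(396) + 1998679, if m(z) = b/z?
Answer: 791476849/396 ≈ 1.9987e+6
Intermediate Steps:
b = -35
m(z) = -35/z
m(396) + 1998679 = -35/396 + 1998679 = 791476849/396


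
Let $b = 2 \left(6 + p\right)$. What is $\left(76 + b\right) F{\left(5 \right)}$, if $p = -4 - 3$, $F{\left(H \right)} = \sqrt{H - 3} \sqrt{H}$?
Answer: $74 \sqrt{10} \approx 234.01$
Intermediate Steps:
$F{\left(H \right)} = \sqrt{H} \sqrt{-3 + H}$ ($F{\left(H \right)} = \sqrt{-3 + H} \sqrt{H} = \sqrt{H} \sqrt{-3 + H}$)
$p = -7$
$b = -2$ ($b = 2 \left(6 - 7\right) = 2 \left(-1\right) = -2$)
$\left(76 + b\right) F{\left(5 \right)} = \left(76 - 2\right) \sqrt{5} \sqrt{-3 + 5} = 74 \sqrt{5} \sqrt{2} = 74 \sqrt{10}$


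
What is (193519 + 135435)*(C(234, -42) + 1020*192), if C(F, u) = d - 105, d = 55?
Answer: 64405903660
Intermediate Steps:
C(F, u) = -50 (C(F, u) = 55 - 105 = -50)
(193519 + 135435)*(C(234, -42) + 1020*192) = (193519 + 135435)*(-50 + 1020*192) = 328954*(-50 + 195840) = 328954*195790 = 64405903660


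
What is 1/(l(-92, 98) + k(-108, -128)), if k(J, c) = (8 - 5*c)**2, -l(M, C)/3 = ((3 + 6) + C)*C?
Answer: 1/388446 ≈ 2.5744e-6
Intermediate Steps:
l(M, C) = -3*C*(9 + C) (l(M, C) = -3*((3 + 6) + C)*C = -3*(9 + C)*C = -3*C*(9 + C))
1/(l(-92, 98) + k(-108, -128)) = 1/(-3*98*(9 + 98) + (-8 + 5*(-128))**2) = 1/(-3*98*107 + (-8 - 640)**2) = 1/(-31458 + (-648)**2) = 1/(-31458 + 419904) = 1/388446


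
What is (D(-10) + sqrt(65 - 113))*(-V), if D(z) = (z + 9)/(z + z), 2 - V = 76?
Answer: 37/10 + 296*I*sqrt(3) ≈ 3.7 + 512.69*I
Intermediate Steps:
V = -74 (V = 2 - 1*76 = 2 - 76 = -74)
D(z) = (9 + z)/(2*z) (D(z) = (9 + z)/((2*z)) = (9 + z)*(1/(2*z)) = (9 + z)/(2*z))
(D(-10) + sqrt(65 - 113))*(-V) = ((1/2)*(9 - 10)/(-10) + sqrt(65 - 113))*(-1*(-74)) = ((1/2)*(-1/10)*(-1) + sqrt(-48))*74 = (1/20 + 4*I*sqrt(3))*74 = 37/10 + 296*I*sqrt(3)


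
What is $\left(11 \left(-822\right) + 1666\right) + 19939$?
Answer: $12563$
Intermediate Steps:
$\left(11 \left(-822\right) + 1666\right) + 19939 = \left(-9042 + 1666\right) + 19939 = -7376 + 19939 = 12563$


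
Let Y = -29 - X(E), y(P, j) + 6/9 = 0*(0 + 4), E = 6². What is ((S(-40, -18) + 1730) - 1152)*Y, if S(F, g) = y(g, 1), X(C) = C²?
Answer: -2294900/3 ≈ -7.6497e+5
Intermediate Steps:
E = 36
y(P, j) = -⅔ (y(P, j) = -⅔ + 0*(0 + 4) = -⅔ + 0*4 = -⅔ + 0 = -⅔)
S(F, g) = -⅔
Y = -1325 (Y = -29 - 1*36² = -29 - 1*1296 = -29 - 1296 = -1325)
((S(-40, -18) + 1730) - 1152)*Y = ((-⅔ + 1730) - 1152)*(-1325) = (5188/3 - 1152)*(-1325) = (1732/3)*(-1325) = -2294900/3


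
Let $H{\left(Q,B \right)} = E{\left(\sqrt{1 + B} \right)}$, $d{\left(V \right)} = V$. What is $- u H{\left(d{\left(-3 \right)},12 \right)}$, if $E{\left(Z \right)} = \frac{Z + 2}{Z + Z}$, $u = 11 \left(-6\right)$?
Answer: $33 + \frac{66 \sqrt{13}}{13} \approx 51.305$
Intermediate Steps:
$u = -66$
$E{\left(Z \right)} = \frac{2 + Z}{2 Z}$
$H{\left(Q,B \right)} = \frac{2 + \sqrt{1 + B}}{2 \sqrt{1 + B}}$
$- u H{\left(d{\left(-3 \right)},12 \right)} = \left(-1\right) \left(-66\right) \left(\frac{1}{2} + \frac{1}{\sqrt{1 + 12}}\right) = 66 \left(\frac{1}{2} + \frac{1}{\sqrt{13}}\right) = 66 \left(\frac{1}{2} + \frac{\sqrt{13}}{13}\right) = 33 + \frac{66 \sqrt{13}}{13}$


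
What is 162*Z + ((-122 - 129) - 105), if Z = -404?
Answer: -65804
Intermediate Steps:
162*Z + ((-122 - 129) - 105) = 162*(-404) + ((-122 - 129) - 105) = -65448 + (-251 - 105) = -65448 - 356 = -65804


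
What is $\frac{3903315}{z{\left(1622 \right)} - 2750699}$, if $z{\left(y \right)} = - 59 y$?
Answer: $- \frac{1301105}{948799} \approx -1.3713$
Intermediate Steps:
$\frac{3903315}{z{\left(1622 \right)} - 2750699} = \frac{3903315}{\left(-59\right) 1622 - 2750699} = \frac{3903315}{-95698 - 2750699} = \frac{3903315}{-2846397} = 3903315 \left(- \frac{1}{2846397}\right) = - \frac{1301105}{948799}$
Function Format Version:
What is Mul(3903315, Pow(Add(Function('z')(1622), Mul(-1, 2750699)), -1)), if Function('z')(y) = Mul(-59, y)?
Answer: Rational(-1301105, 948799) ≈ -1.3713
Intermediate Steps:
Mul(3903315, Pow(Add(Function('z')(1622), Mul(-1, 2750699)), -1)) = Mul(3903315, Pow(Add(Mul(-59, 1622), Mul(-1, 2750699)), -1)) = Mul(3903315, Pow(Add(-95698, -2750699), -1)) = Mul(3903315, Pow(-2846397, -1)) = Mul(3903315, Rational(-1, 2846397)) = Rational(-1301105, 948799)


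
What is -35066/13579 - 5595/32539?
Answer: -1216987079/441847081 ≈ -2.7543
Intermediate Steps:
-35066/13579 - 5595/32539 = -1216987079/441847081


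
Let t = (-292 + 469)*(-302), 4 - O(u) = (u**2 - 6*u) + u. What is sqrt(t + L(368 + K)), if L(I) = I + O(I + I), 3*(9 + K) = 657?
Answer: 2*I*sqrt(345857) ≈ 1176.2*I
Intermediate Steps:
K = 210 (K = -9 + (1/3)*657 = -9 + 219 = 210)
O(u) = 4 - u**2 + 5*u (O(u) = 4 - ((u**2 - 6*u) + u) = 4 - (u**2 - 5*u) = 4 + (-u**2 + 5*u) = 4 - u**2 + 5*u)
t = -53454 (t = 177*(-302) = -53454)
L(I) = 4 - 4*I**2 + 11*I (L(I) = I + (4 - (I + I)**2 + 5*(I + I)) = I + (4 - (2*I)**2 + 5*(2*I)) = I + (4 - 4*I**2 + 10*I) = 4 - 4*I**2 + 11*I)
sqrt(t + L(368 + K)) = sqrt(-53454 + (4 - 4*(368 + 210)**2 + 11*(368 + 210))) = sqrt(-53454 + (4 - 4*578**2 + 11*578)) = sqrt(-53454 + (4 - 4*334084 + 6358)) = sqrt(-53454 + (4 - 1336336 + 6358)) = sqrt(-53454 - 1329974) = sqrt(-1383428) = 2*I*sqrt(345857)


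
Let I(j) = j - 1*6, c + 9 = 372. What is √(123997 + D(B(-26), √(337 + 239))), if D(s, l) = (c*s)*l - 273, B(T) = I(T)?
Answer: 2*I*√38765 ≈ 393.78*I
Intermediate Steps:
c = 363 (c = -9 + 372 = 363)
I(j) = -6 + j (I(j) = j - 6 = -6 + j)
B(T) = -6 + T
D(s, l) = -273 + 363*l*s (D(s, l) = (363*s)*l - 273 = 363*l*s - 273 = -273 + 363*l*s)
√(123997 + D(B(-26), √(337 + 239))) = √(123997 + (-273 + 363*√(337 + 239)*(-6 - 26))) = √(123997 + (-273 + 363*√576*(-32))) = √(123997 + (-273 + 363*24*(-32))) = √(123997 + (-273 - 278784)) = √(123997 - 279057) = √(-155060) = 2*I*√38765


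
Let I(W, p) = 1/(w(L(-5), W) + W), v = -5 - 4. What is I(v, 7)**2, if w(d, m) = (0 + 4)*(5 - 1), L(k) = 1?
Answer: 1/49 ≈ 0.020408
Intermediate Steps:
v = -9
w(d, m) = 16 (w(d, m) = 4*4 = 16)
I(W, p) = 1/(16 + W)
I(v, 7)**2 = (1/(16 - 9))**2 = (1/7)**2 = 1/49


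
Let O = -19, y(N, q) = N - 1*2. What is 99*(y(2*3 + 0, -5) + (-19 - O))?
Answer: 396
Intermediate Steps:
y(N, q) = -2 + N (y(N, q) = N - 2 = -2 + N)
99*(y(2*3 + 0, -5) + (-19 - O)) = 99*((-2 + (2*3 + 0)) + (-19 - 1*(-19))) = 99*((-2 + (6 + 0)) + (-19 + 19)) = 99*((-2 + 6) + 0) = 99*(4 + 0) = 99*4 = 396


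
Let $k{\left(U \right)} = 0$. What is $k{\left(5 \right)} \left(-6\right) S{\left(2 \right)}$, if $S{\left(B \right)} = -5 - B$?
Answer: $0$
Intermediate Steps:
$k{\left(5 \right)} \left(-6\right) S{\left(2 \right)} = 0 \left(-6\right) \left(-5 - 2\right) = 0 \left(-5 - 2\right) = 0 \left(-7\right) = 0$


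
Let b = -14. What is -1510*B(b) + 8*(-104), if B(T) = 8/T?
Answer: 216/7 ≈ 30.857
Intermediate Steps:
-1510*B(b) + 8*(-104) = -12080/(-14) + 8*(-104) = -12080*(-1)/14 - 832 = -1510*(-4/7) - 832 = 6040/7 - 832 = 216/7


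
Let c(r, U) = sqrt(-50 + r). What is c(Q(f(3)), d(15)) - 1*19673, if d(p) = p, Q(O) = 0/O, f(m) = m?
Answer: -19673 + 5*I*sqrt(2) ≈ -19673.0 + 7.0711*I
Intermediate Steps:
Q(O) = 0
c(Q(f(3)), d(15)) - 1*19673 = sqrt(-50 + 0) - 1*19673 = sqrt(-50) - 19673 = 5*I*sqrt(2) - 19673 = -19673 + 5*I*sqrt(2)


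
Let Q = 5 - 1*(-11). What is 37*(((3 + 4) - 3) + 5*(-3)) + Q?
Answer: -391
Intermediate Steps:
Q = 16 (Q = 5 + 11 = 16)
37*(((3 + 4) - 3) + 5*(-3)) + Q = 37*(((3 + 4) - 3) + 5*(-3)) + 16 = 37*((7 - 3) - 15) + 16 = 37*(4 - 15) + 16 = 37*(-11) + 16 = -407 + 16 = -391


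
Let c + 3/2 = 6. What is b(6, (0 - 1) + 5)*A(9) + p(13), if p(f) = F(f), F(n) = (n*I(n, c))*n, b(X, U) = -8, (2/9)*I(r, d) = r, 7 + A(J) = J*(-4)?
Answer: 20461/2 ≈ 10231.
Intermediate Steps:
c = 9/2 (c = -3/2 + 6 = 9/2 ≈ 4.5000)
A(J) = -7 - 4*J (A(J) = -7 + J*(-4) = -7 - 4*J)
I(r, d) = 9*r/2
F(n) = 9*n³/2 (F(n) = (n*(9*n/2))*n = (9*n²/2)*n = 9*n³/2)
p(f) = 9*f³/2
b(6, (0 - 1) + 5)*A(9) + p(13) = -8*(-7 - 4*9) + (9/2)*13³ = -8*(-7 - 36) + (9/2)*2197 = -8*(-43) + 19773/2 = 344 + 19773/2 = 20461/2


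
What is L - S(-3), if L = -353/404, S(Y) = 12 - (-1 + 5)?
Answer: -3585/404 ≈ -8.8738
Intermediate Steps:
S(Y) = 8 (S(Y) = 12 - 1*4 = 12 - 4 = 8)
L = -353/404 (L = -353*1/404 = -353/404 ≈ -0.87376)
L - S(-3) = -353/404 - 1*8 = -353/404 - 8 = -3585/404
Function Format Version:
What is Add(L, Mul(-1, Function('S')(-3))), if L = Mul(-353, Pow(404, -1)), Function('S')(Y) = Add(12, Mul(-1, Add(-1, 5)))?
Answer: Rational(-3585, 404) ≈ -8.8738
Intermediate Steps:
Function('S')(Y) = 8 (Function('S')(Y) = Add(12, Mul(-1, 4)) = Add(12, -4) = 8)
L = Rational(-353, 404) (L = Mul(-353, Rational(1, 404)) = Rational(-353, 404) ≈ -0.87376)
Add(L, Mul(-1, Function('S')(-3))) = Add(Rational(-353, 404), Mul(-1, 8)) = Add(Rational(-353, 404), -8) = Rational(-3585, 404)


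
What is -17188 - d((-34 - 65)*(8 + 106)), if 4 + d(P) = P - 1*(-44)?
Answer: -5942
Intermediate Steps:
d(P) = 40 + P (d(P) = -4 + (P - 1*(-44)) = -4 + (P + 44) = -4 + (44 + P) = 40 + P)
-17188 - d((-34 - 65)*(8 + 106)) = -17188 - (40 + (-34 - 65)*(8 + 106)) = -17188 - (40 - 99*114) = -17188 - (40 - 11286) = -17188 - 1*(-11246) = -17188 + 11246 = -5942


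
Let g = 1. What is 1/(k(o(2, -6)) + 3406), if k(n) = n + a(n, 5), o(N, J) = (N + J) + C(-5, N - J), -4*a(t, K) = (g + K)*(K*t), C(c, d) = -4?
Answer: 1/3458 ≈ 0.00028918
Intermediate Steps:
a(t, K) = -K*t*(1 + K)/4 (a(t, K) = -(1 + K)*K*t/4 = -K*t*(1 + K)/4)
o(N, J) = -4 + J + N (o(N, J) = (N + J) - 4 = (J + N) - 4 = -4 + J + N)
k(n) = -13*n/2 (k(n) = n - ¼*5*n*(1 + 5) = n - ¼*5*n*6 = n - 15*n/2 = -13*n/2)
1/(k(o(2, -6)) + 3406) = 1/(-13*(-4 - 6 + 2)/2 + 3406) = 1/(-13/2*(-8) + 3406) = 1/(52 + 3406) = 1/3458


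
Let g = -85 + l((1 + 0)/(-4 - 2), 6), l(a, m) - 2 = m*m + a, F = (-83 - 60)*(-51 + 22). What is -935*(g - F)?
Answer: 23529275/6 ≈ 3.9215e+6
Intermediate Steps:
F = 4147 (F = -143*(-29) = 4147)
l(a, m) = 2 + a + m**2 (l(a, m) = 2 + (m*m + a) = 2 + (m**2 + a) = 2 + (a + m**2) = 2 + a + m**2)
g = -283/6 (g = -85 + (2 + (1 + 0)/(-4 - 2) + 6**2) = -85 + (2 + 1/(-6) + 36) = -85 + (2 + 1*(-1/6) + 36) = -85 + (2 - 1/6 + 36) = -85 + 227/6 = -283/6 ≈ -47.167)
-935*(g - F) = -935*(-283/6 - 1*4147) = -935*(-283/6 - 4147) = -935*(-25165/6) = 23529275/6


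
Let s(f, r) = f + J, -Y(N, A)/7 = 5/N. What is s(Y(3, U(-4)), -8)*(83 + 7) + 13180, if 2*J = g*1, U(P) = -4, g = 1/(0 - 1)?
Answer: 12085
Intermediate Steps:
g = -1 (g = 1/(-1) = -1)
J = -1/2 (J = (-1*1)/2 = (1/2)*(-1) = -1/2 ≈ -0.50000)
Y(N, A) = -35/N
s(f, r) = -1/2 + f (s(f, r) = f - 1/2 = -1/2 + f)
s(Y(3, U(-4)), -8)*(83 + 7) + 13180 = (-1/2 - 35/3)*(83 + 7) + 13180 = (-1/2 - 35*1/3)*90 + 13180 = (-1/2 - 35/3)*90 + 13180 = -73/6*90 + 13180 = -1095 + 13180 = 12085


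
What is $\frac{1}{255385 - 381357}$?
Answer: $- \frac{1}{125972} \approx -7.9383 \cdot 10^{-6}$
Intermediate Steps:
$\frac{1}{255385 - 381357} = \frac{1}{-125972} = - \frac{1}{125972}$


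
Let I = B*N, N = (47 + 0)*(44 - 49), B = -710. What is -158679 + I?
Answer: 8171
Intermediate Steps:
N = -235 (N = 47*(-5) = -235)
I = 166850 (I = -710*(-235) = 166850)
-158679 + I = -158679 + 166850 = 8171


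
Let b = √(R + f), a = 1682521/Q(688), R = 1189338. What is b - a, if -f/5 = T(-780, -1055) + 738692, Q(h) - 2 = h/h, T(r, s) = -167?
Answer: -1682521/3 + 3*I*√278143 ≈ -5.6084e+5 + 1582.2*I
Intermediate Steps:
Q(h) = 3 (Q(h) = 2 + h/h = 2 + 1 = 3)
f = -3692625 (f = -5*(-167 + 738692) = -5*738525 = -3692625)
a = 1682521/3 ≈ 5.6084e+5
b = 3*I*√278143 (b = √(1189338 - 3692625) = √(-2503287) = 3*I*√278143 ≈ 1582.2*I)
b - a = 3*I*√278143 - 1*1682521/3 = 3*I*√278143 - 1682521/3 = -1682521/3 + 3*I*√278143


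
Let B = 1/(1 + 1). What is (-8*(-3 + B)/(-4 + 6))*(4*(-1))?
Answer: -40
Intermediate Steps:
B = 1/2 ≈ 0.50000
(-8*(-3 + B)/(-4 + 6))*(4*(-1)) = (-8*(-3 + 1/2)/(-4 + 6))*(4*(-1)) = -(-20)/2*(-4) = -8*(-5/4)*(-4) = 10*(-4) = -40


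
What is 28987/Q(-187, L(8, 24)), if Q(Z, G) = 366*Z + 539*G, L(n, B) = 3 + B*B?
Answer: 28987/243639 ≈ 0.11898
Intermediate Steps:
L(n, B) = 3 + B**2
28987/Q(-187, L(8, 24)) = 28987/(366*(-187) + 539*(3 + 24**2)) = 28987/(-68442 + 539*(3 + 576)) = 28987/(-68442 + 539*579) = 28987/(-68442 + 312081) = 28987/243639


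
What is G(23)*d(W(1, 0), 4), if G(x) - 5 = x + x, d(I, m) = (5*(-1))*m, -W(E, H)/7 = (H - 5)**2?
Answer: -1020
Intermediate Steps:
W(E, H) = -7*(-5 + H)**2 (W(E, H) = -7*(H - 5)**2 = -7*(-5 + H)**2)
d(I, m) = -5*m
G(x) = 5 + 2*x (G(x) = 5 + (x + x) = 5 + 2*x)
G(23)*d(W(1, 0), 4) = (5 + 2*23)*(-5*4) = (5 + 46)*(-20) = 51*(-20) = -1020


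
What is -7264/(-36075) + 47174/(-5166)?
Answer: -277379371/31060575 ≈ -8.9303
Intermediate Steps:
-7264/(-36075) + 47174/(-5166) = -7264*(-1/36075) + 47174*(-1/5166) = 7264/36075 - 23587/2583 = -277379371/31060575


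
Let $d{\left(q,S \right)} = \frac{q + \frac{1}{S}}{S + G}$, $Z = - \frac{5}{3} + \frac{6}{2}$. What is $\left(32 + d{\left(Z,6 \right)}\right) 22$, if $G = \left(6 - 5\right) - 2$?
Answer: $\frac{3553}{5} \approx 710.6$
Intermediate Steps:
$G = -1$ ($G = 1 - 2 = -1$)
$Z = \frac{4}{3}$ ($Z = \left(-5\right) \frac{1}{3} + 6 \cdot \frac{1}{2} = - \frac{5}{3} + 3 = \frac{4}{3} \approx 1.3333$)
$d{\left(q,S \right)} = \frac{q + \frac{1}{S}}{-1 + S}$ ($d{\left(q,S \right)} = \frac{q + \frac{1}{S}}{S - 1} = \frac{q + \frac{1}{S}}{-1 + S}$)
$\left(32 + d{\left(Z,6 \right)}\right) 22 = \left(32 + \frac{1 + 6 \cdot \frac{4}{3}}{6 \left(-1 + 6\right)}\right) 22 = \left(32 + \frac{1 + 8}{6 \cdot 5}\right) 22 = \left(32 + \frac{1}{6} \cdot \frac{1}{5} \cdot 9\right) 22 = \left(32 + \frac{3}{10}\right) 22 = \frac{323}{10} \cdot 22 = \frac{3553}{5}$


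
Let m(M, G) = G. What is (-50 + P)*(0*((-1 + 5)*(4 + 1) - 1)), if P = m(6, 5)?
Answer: 0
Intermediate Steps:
P = 5
(-50 + P)*(0*((-1 + 5)*(4 + 1) - 1)) = (-50 + 5)*(0*((-1 + 5)*(4 + 1) - 1)) = -0*(4*5 - 1) = -0*(20 - 1) = -0*19 = -45*0 = 0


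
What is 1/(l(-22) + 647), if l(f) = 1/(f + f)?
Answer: 44/28467 ≈ 0.0015456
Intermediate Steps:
l(f) = 1/(2*f)
1/(l(-22) + 647) = 1/((½)/(-22) + 647) = 1/((½)*(-1/22) + 647) = 1/(-1/44 + 647) = 1/(28467/44) = 44/28467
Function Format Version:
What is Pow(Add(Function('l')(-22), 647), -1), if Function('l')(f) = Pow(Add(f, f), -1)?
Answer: Rational(44, 28467) ≈ 0.0015456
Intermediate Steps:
Function('l')(f) = Mul(Rational(1, 2), Pow(f, -1)) (Function('l')(f) = Pow(Mul(2, f), -1) = Mul(Rational(1, 2), Pow(f, -1)))
Pow(Add(Function('l')(-22), 647), -1) = Pow(Add(Mul(Rational(1, 2), Pow(-22, -1)), 647), -1) = Pow(Add(Mul(Rational(1, 2), Rational(-1, 22)), 647), -1) = Pow(Add(Rational(-1, 44), 647), -1) = Pow(Rational(28467, 44), -1) = Rational(44, 28467)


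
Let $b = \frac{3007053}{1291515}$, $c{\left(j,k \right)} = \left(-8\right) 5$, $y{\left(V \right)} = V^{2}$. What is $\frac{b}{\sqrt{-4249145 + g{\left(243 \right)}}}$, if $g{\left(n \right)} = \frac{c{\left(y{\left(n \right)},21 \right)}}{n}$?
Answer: $- \frac{9021159 i \sqrt{123905073}}{88902922419775} \approx - 0.0011295 i$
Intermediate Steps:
$c{\left(j,k \right)} = -40$
$g{\left(n \right)} = - \frac{40}{n}$
$b = \frac{1002351}{430505}$ ($b = 3007053 \cdot \frac{1}{1291515} = \frac{1002351}{430505} \approx 2.3283$)
$\frac{b}{\sqrt{-4249145 + g{\left(243 \right)}}} = \frac{1002351}{430505 \sqrt{-4249145 - \frac{40}{243}}} = \frac{1002351}{430505 \sqrt{- \frac{1032542275}{243}}} = \frac{1002351}{430505 \frac{5 i \sqrt{123905073}}{27}} = \frac{1002351 \left(- \frac{9 i \sqrt{123905073}}{206508455}\right)}{430505} = - \frac{9021159 i \sqrt{123905073}}{88902922419775}$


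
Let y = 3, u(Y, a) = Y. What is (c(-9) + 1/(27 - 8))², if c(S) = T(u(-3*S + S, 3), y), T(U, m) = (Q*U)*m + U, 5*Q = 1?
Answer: 7513081/9025 ≈ 832.47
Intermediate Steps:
Q = ⅕ (Q = (⅕)*1 = ⅕ ≈ 0.20000)
T(U, m) = U + U*m/5 (T(U, m) = (U/5)*m + U = U*m/5 + U = U + U*m/5)
c(S) = -16*S/5 (c(S) = (-3*S + S)*(5 + 3)/5 = (⅕)*(-2*S)*8 = -16*S/5)
(c(-9) + 1/(27 - 8))² = (-16/5*(-9) + 1/(27 - 8))² = (144/5 + 1/19)² = (2741/95)² = 7513081/9025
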